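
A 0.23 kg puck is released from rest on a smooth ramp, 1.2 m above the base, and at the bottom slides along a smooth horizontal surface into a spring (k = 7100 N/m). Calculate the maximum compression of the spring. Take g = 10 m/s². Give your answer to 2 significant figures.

x = 0.028 m

Gravitational PE at the top equals spring PE at max compression: mgh = ½kx²
x = √(2mgh/k) = √(2 × 0.23 × 10 × 1.2 / 7100) = 0.02788 m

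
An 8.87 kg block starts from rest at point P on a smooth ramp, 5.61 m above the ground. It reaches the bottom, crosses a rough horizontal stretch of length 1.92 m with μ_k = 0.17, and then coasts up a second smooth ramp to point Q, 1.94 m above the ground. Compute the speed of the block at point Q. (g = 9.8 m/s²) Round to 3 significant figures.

v = 8.10 m/s

Energy at P: mgh₁ = (8.87)(9.8)(5.61) = 487.65 J
Friction loss: W_f = μ_k mg d = 28.37 J
At Q: ½mv² + mgh₂ = mgh₁ − W_f
½mv² = 487.65 − 28.37 − 168.64 = 290.65 J
v = √(2 × 290.65/8.87) = 8.095 m/s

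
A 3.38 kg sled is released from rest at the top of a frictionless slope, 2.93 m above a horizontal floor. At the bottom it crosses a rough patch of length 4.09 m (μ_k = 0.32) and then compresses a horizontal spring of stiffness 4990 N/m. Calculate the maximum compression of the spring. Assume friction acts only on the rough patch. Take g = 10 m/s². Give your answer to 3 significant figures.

Initial energy: E₁ = mgh = (3.38)(10)(2.93) = 99.034 J
Friction removes W_f = μ_k mg d = (0.32)(3.38)(10)(4.09) = 44.24 J
Energy reaching the spring: E = 99.034 − 44.24 = 54.797 J
At max compression ½kx² = E ⇒ x = √(2E/k) = √(2 × 54.797/4990) = 0.1482 m

x = 0.148 m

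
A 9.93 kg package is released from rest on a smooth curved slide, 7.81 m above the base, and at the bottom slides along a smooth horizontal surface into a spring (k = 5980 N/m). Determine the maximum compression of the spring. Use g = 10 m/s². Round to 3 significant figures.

At max compression the package is momentarily at rest: mgh = ½kx²
x = √(2mgh/k) = √(2 × 9.93 × 10 × 7.81 / 5980) = 0.5093 m

x = 0.509 m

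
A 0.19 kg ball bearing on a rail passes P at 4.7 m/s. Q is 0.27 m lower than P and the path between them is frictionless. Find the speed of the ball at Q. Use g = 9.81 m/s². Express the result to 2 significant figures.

v = 5.2 m/s

By conservation of mechanical energy, ½mv₀² + mgh = ½mv²
The mass cancels from both sides.
v² = v₀² + 2gh = (4.7)² + 2(9.81)(0.27) = 27.387
v = √27.387 = 5.233 m/s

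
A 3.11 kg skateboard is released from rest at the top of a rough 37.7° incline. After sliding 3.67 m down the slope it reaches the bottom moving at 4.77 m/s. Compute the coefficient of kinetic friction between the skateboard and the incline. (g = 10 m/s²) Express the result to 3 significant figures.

Energy balance down the incline: mg L sinθ − ½mv² = μ_k (mg cosθ) L
mgL sinθ = 69.798 J; ½mv² = 35.381 J
W_f = 69.798 − 35.381 = 34.42 J
μ_k = W_f/(mg cosθ · L) = 34.42/(24.61 × 3.67) = 0.3811

μ_k = 0.381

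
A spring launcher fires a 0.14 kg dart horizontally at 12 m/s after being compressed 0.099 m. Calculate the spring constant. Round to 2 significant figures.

½kx² = ½mv²
k = mv²/x² = (0.14)(12)²/(0.099)² = 2057 N/m

k = 2100 N/m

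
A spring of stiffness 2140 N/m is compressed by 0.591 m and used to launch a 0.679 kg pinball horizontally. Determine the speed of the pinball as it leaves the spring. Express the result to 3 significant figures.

v = 33.2 m/s

Spring PE converts entirely to kinetic energy: ½kx² = ½mv²
v = x√(k/m) = 0.591 × √(2140/0.679) = 33.18 m/s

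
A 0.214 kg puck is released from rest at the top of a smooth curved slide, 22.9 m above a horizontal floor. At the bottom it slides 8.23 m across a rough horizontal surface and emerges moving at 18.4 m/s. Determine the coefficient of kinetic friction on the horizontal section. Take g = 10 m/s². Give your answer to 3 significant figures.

μ_k = 0.726

Applying the work–energy principle:
mgh = ½mv² + μ_k m g d
mgh = 49.006 J; ½mv² = 36.226 J
W_f = 49.006 − 36.226 = 12.78 J
μ_k = W_f/(mg·d) = 12.78/(2.140 × 8.23) = 0.7256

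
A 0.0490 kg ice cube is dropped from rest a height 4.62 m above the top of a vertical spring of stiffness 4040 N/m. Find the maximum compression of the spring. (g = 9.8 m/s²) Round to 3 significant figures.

Let x be the compression. The total drop is H + x, and the cube is instantaneously at rest at max compression, so energy conservation gives:
mg(H + x) = ½kx²
½(4040)x² − (0.0490)(9.8)x − (0.0490)(9.8)(4.62) = 0
2020x² − 0.4802x − 2.219 = 0
x = [0.4802 + √(0.2306 + 17926)]/(2 × 2020) = 0.03326 m

x = 0.0333 m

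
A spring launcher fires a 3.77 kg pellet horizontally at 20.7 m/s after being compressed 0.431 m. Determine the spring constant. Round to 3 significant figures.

k = 8700 N/m

½kx² = ½mv²
k = mv²/x² = (3.77)(20.7)²/(0.431)² = 8696 N/m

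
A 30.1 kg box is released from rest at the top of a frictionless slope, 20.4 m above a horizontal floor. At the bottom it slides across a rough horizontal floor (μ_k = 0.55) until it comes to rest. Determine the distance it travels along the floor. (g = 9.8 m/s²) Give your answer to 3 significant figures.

Energy bookkeeping (friction removes W_f = μ_k N d):
At rest all PE has been dissipated by friction: mgh = μ_k m g d
d = h/μ_k = 20.4/0.55 = 37.09 m

d = 37.1 m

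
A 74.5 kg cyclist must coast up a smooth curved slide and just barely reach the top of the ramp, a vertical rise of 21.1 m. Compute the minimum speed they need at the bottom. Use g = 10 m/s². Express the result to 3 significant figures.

At the top they are momentarily at rest, so all KE converts to PE: ½mv² = mgh
v = √(2gh) = √(2 × 10 × 21.1) = 20.54 m/s

v = 20.5 m/s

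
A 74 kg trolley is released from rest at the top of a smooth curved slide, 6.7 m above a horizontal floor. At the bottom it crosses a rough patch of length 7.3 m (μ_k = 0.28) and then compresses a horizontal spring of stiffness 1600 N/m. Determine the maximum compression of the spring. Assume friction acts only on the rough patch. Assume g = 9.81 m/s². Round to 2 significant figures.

Initial energy: E₁ = mgh = (74)(9.81)(6.7) = 4863.8 J
Friction removes W_f = μ_k mg d = (0.28)(74)(9.81)(7.3) = 1484 J
Energy reaching the spring: E = 4863.8 − 1484 = 3380.0 J
At max compression ½kx² = E ⇒ x = √(2E/k) = √(2 × 3380.0/1600) = 2.055 m

x = 2.1 m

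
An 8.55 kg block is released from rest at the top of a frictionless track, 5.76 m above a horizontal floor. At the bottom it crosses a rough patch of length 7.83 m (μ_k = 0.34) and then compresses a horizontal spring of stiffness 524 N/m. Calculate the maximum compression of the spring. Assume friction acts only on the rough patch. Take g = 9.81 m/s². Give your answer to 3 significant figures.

x = 0.996 m

Initial energy: E₁ = mgh = (8.55)(9.81)(5.76) = 483.12 J
Friction removes W_f = μ_k mg d = (0.34)(8.55)(9.81)(7.83) = 223.3 J
Energy reaching the spring: E = 483.12 − 223.3 = 259.83 J
At max compression ½kx² = E ⇒ x = √(2E/k) = √(2 × 259.83/524) = 0.9958 m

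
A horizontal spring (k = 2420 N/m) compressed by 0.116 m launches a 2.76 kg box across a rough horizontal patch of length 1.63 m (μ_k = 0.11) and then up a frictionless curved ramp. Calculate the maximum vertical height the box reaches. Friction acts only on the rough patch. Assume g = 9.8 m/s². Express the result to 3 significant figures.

Spring energy: E₀ = ½kx² = ½(2420)(0.116)² = 16.282 J
Friction: W_f = μ_k mg d = (0.11)(2.76)(9.8)(1.63) = 4.850 J
Energy at base of ramp: E = 16.282 − 4.850 = 11.432 J
At max height all remaining energy is PE: mgh = E ⇒ h = E/(mg) = 11.432/(2.76 × 9.8) = 0.4227 m

h = 0.423 m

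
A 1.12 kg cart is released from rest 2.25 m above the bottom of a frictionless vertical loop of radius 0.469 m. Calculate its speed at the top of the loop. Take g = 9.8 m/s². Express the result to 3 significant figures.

Energy conservation: mgh = ½mv_top² + mg(2r)
v_top² = 2g(h − 2r) = 2(9.8)(2.25 − 0.9380) = 25.72
v_top = 5.071 m/s

v = 5.07 m/s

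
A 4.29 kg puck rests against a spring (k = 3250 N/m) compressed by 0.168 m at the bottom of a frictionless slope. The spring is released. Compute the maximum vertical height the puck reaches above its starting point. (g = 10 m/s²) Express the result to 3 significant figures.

h = 1.07 m

At maximum height the puck is at rest, so ½kx² = mgh
h = kx²/(2mg) = (3250)(0.168)²/(2 × 4.29 × 10) = 1.069 m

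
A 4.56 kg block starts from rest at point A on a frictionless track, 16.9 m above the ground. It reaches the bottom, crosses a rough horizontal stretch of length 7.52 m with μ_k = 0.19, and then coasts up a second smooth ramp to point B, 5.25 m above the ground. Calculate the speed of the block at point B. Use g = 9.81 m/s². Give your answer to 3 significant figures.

v = 14.2 m/s

Energy at A: mgh₁ = (4.56)(9.81)(16.9) = 756.00 J
Friction loss: W_f = μ_k mg d = 63.92 J
At B: ½mv² + mgh₂ = mgh₁ − W_f
½mv² = 756.00 − 63.92 − 234.85 = 457.23 J
v = √(2 × 457.23/4.56) = 14.16 m/s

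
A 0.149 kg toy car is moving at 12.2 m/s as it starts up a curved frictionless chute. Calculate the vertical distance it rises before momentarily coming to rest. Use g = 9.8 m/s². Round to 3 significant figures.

h = 7.59 m

Setting KE at the bottom equal to PE gained: ½mv² = mgh
h = v²/(2g) = 12.2²/(2 × 9.8) = 7.594 m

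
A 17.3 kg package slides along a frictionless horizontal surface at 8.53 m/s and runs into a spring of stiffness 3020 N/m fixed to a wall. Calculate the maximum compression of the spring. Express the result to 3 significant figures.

All KE is stored as spring PE at maximum compression: ½mv² = ½kx²
x = v√(m/k) = 8.53 × √(17.3/3020) = 0.6456 m

x = 0.646 m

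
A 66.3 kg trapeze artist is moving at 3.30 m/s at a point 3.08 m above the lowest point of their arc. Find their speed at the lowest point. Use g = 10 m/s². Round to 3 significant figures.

v = 8.51 m/s

Equating total energy at the two states: ½mv₀² + mgh = ½mv²
v² = v₀² + 2gh = (3.30)² + 2(10)(3.08) = 72.490
v = √72.490 = 8.514 m/s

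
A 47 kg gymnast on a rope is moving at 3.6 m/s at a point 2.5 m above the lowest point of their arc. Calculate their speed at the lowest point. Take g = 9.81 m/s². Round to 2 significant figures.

Equating total energy at the two states: ½mv₀² + mgh = ½mv²
v² = v₀² + 2gh = (3.6)² + 2(9.81)(2.5) = 62.010
v = √62.010 = 7.875 m/s

v = 7.9 m/s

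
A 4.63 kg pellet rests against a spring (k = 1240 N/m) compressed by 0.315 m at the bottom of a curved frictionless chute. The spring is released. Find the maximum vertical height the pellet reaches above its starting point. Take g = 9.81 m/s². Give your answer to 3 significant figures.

Energy conservation from release to the highest point: ½kx² = mgh
h = kx²/(2mg) = (1240)(0.315)²/(2 × 4.63 × 9.81) = 1.354 m

h = 1.35 m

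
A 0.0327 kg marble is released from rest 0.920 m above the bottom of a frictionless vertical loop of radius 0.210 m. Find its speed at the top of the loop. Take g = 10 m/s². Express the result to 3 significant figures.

v = 3.16 m/s

Energy conservation: mgh = ½mv_top² + mg(2r)
v_top² = 2g(h − 2r) = 2(10)(0.920 − 0.4200) = 10.00
v_top = 3.162 m/s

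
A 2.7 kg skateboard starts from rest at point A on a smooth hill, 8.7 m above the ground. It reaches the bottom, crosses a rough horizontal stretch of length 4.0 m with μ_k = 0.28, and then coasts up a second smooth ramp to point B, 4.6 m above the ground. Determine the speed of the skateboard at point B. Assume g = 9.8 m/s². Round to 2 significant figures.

v = 7.6 m/s

Energy at A: mgh₁ = (2.7)(9.8)(8.7) = 230.20 J
Friction loss: W_f = μ_k mg d = 29.64 J
At B: ½mv² + mgh₂ = mgh₁ − W_f
½mv² = 230.20 − 29.64 − 121.72 = 78.851 J
v = √(2 × 78.851/2.7) = 7.643 m/s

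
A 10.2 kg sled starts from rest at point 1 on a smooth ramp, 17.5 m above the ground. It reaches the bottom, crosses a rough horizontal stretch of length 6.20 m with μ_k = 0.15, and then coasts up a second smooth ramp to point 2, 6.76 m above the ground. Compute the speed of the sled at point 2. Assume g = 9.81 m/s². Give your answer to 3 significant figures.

v = 13.9 m/s

Energy at 1: mgh₁ = (10.2)(9.81)(17.5) = 1751.1 J
Friction loss: W_f = μ_k mg d = 93.06 J
At 2: ½mv² + mgh₂ = mgh₁ − W_f
½mv² = 1751.1 − 93.06 − 676.42 = 981.61 J
v = √(2 × 981.61/10.2) = 13.87 m/s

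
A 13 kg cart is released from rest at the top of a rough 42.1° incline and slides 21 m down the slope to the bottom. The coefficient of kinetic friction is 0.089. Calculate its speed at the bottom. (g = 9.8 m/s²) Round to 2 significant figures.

Energy: mgh = ½mv² + W_f, with h = L sinθ and W_f = μ_k (mg cosθ) L
mgh = mgL sinθ = (13)(9.8)(21)sin42.1° = 1793.7 J
W_f = μ_k mg cosθ · L = (0.089)(13)(9.8)cos42.1°·21 = 176.7 J
½mv² = 1793.7 − 176.7 = 1617.0 J
v = √(2 × 1617.0/13) = 15.77 m/s

v = 16 m/s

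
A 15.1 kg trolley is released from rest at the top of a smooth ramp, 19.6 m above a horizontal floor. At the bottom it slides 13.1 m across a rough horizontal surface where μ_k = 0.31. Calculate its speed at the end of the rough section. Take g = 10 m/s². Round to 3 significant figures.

v = 17.6 m/s

Energy at the top = energy at the end + work done against friction:
mgh = ½mv² + μ_k m g d
W_f = μ_k mg d = (0.31)(15.1)(10)(13.1) = 613.2 J
½mv² = mgh − W_f = 2959.6 − 613.2 = 2346.4 J
v = √(2 × 2346.4/15.1) = 17.63 m/s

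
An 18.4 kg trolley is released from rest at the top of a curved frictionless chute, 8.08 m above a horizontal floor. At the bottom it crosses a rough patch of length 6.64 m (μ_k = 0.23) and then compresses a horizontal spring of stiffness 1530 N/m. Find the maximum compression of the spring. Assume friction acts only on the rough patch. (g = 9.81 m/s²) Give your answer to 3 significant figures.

x = 1.24 m

Initial energy: E₁ = mgh = (18.4)(9.81)(8.08) = 1458.5 J
Friction removes W_f = μ_k mg d = (0.23)(18.4)(9.81)(6.64) = 275.7 J
Energy reaching the spring: E = 1458.5 − 275.7 = 1182.8 J
At max compression ½kx² = E ⇒ x = √(2E/k) = √(2 × 1182.8/1530) = 1.243 m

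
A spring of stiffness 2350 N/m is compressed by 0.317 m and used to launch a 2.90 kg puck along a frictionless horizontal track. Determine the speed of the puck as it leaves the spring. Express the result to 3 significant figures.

v = 9.02 m/s

Spring PE converts entirely to kinetic energy: ½kx² = ½mv²
v = x√(k/m) = 0.317 × √(2350/2.90) = 9.024 m/s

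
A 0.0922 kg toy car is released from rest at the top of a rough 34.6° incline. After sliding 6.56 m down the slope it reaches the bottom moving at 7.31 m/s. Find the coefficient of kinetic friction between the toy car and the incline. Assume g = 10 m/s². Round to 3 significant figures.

μ_k = 0.195

mgh = ½mv² + μ_k (mg cosθ) L, with h = L sinθ
mgL sinθ = 3.4345 J; ½mv² = 2.4634 J
W_f = 3.4345 − 2.4634 = 0.9711 J
μ_k = W_f/(mg cosθ · L) = 0.9711/(0.7589 × 6.56) = 0.1951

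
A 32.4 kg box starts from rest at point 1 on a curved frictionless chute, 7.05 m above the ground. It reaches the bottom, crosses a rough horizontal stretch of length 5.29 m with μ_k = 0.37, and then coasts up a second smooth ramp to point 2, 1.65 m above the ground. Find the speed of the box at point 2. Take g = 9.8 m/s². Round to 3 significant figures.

v = 8.21 m/s

Energy at 1: mgh₁ = (32.4)(9.8)(7.05) = 2238.5 J
Friction loss: W_f = μ_k mg d = 621.5 J
At 2: ½mv² + mgh₂ = mgh₁ − W_f
½mv² = 2238.5 − 621.5 − 523.91 = 1093.1 J
v = √(2 × 1093.1/32.4) = 8.214 m/s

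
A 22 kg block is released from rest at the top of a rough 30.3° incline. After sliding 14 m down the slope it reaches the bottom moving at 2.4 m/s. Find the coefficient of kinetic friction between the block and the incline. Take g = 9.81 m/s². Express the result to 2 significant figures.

The energy dissipated by friction is the PE lost minus the KE gained:
mgL sinθ = 1524.4 J; ½mv² = 63.360 J
W_f = 1524.4 − 63.360 = 1461 J
μ_k = W_f/(mg cosθ · L) = 1461/(186.3 × 14) = 0.5601

μ_k = 0.56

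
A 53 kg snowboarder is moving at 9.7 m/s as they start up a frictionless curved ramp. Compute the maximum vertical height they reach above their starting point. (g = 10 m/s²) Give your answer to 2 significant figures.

h = 4.7 m

Setting KE at the bottom equal to PE gained: ½mv² = mgh
h = v²/(2g) = 9.7²/(2 × 10) = 4.704 m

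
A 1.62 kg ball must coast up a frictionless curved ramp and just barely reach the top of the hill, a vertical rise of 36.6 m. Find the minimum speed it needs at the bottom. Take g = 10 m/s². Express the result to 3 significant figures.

v = 27.1 m/s

At the top it is momentarily at rest, so all KE converts to PE: ½mv² = mgh
v = √(2gh) = √(2 × 10 × 36.6) = 27.06 m/s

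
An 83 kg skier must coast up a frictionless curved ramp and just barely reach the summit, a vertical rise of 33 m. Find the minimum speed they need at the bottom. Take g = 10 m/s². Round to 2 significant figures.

v = 26 m/s

At the top they are momentarily at rest, so all KE converts to PE: ½mv² = mgh
v = √(2gh) = √(2 × 10 × 33) = 25.69 m/s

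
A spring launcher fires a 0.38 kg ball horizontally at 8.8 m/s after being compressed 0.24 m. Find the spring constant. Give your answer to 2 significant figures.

Spring PE at full compression equals KE at release: ½kx² = ½mv²
k = mv²/x² = (0.38)(8.8)²/(0.24)² = 510.9 N/m

k = 510 N/m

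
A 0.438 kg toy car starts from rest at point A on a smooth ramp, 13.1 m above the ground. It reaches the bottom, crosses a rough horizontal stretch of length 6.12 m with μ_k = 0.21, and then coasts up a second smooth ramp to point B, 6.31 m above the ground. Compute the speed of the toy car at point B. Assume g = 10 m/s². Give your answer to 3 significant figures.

v = 10.5 m/s

Energy at A: mgh₁ = (0.438)(10)(13.1) = 57.378 J
Friction loss: W_f = μ_k mg d = 5.629 J
At B: ½mv² + mgh₂ = mgh₁ − W_f
½mv² = 57.378 − 5.629 − 27.638 = 24.111 J
v = √(2 × 24.111/0.438) = 10.49 m/s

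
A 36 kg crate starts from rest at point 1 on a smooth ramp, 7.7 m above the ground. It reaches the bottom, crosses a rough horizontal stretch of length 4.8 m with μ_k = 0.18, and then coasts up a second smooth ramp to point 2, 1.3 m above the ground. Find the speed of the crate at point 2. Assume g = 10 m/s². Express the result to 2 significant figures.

Energy at 1: mgh₁ = (36)(10)(7.7) = 2772.0 J
Friction loss: W_f = μ_k mg d = 311.0 J
At 2: ½mv² + mgh₂ = mgh₁ − W_f
½mv² = 2772.0 − 311.0 − 468.00 = 1993.0 J
v = √(2 × 1993.0/36) = 10.52 m/s

v = 11 m/s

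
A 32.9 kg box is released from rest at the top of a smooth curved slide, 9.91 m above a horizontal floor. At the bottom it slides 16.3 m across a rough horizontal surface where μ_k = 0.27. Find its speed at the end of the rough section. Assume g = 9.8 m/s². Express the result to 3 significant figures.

Applying the work–energy principle:
mgh = ½mv² + μ_k m g d
W_f = μ_k mg d = (0.27)(32.9)(9.8)(16.3) = 1419 J
½mv² = mgh − W_f = 3195.2 − 1419 = 1776.2 J
v = √(2 × 1776.2/32.9) = 10.39 m/s

v = 10.4 m/s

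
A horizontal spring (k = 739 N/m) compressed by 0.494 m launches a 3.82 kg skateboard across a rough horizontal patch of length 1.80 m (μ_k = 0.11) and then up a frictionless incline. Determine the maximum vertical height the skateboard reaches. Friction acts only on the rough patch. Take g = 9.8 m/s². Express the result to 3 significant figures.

h = 2.21 m

Spring energy: E₀ = ½kx² = ½(739)(0.494)² = 90.171 J
Friction: W_f = μ_k mg d = (0.11)(3.82)(9.8)(1.80) = 7.412 J
Energy at base of ramp: E = 90.171 − 7.412 = 82.759 J
At max height all remaining energy is PE: mgh = E ⇒ h = E/(mg) = 82.759/(3.82 × 9.8) = 2.211 m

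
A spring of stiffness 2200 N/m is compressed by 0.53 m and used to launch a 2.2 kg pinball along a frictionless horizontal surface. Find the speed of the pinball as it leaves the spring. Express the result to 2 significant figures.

Conservation of energy: ½kx² = ½mv²
v = x√(k/m) = 0.53 × √(2200/2.2) = 16.76 m/s

v = 17 m/s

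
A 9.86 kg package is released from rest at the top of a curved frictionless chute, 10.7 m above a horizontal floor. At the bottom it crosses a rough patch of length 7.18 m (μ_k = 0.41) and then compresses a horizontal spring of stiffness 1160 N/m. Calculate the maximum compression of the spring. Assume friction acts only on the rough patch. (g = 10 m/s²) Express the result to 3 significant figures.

Initial energy: E₁ = mgh = (9.86)(10)(10.7) = 1055.0 J
Friction removes W_f = μ_k mg d = (0.41)(9.86)(10)(7.18) = 290.3 J
Energy reaching the spring: E = 1055.0 − 290.3 = 764.76 J
At max compression ½kx² = E ⇒ x = √(2E/k) = √(2 × 764.76/1160) = 1.148 m

x = 1.15 m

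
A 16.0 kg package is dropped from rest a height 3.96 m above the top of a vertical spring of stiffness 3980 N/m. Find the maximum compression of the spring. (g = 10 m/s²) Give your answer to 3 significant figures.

x = 0.606 m

Measuring PE from the top of the relaxed spring, at max compression the package has dropped H + x with zero KE, so:
mg(H + x) = ½kx²
½(3980)x² − (16.0)(10)x − (16.0)(10)(3.96) = 0
1990x² − 160.0x − 633.6 = 0
x = [160.0 + √(25600 + 5.0435e+06)]/(2 × 1990) = 0.6059 m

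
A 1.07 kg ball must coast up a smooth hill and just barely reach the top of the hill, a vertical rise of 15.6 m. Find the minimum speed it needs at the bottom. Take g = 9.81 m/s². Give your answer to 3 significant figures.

At the top it is momentarily at rest, so all KE converts to PE: ½mv² = mgh
v = √(2gh) = √(2 × 9.81 × 15.6) = 17.49 m/s

v = 17.5 m/s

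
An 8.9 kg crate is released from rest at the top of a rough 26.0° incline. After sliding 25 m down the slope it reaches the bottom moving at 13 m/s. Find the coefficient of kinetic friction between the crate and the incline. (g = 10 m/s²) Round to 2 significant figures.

mgh = ½mv² + μ_k (mg cosθ) L, with h = L sinθ
mgL sinθ = 975.38 J; ½mv² = 752.05 J
W_f = 975.38 − 752.05 = 223.3 J
μ_k = W_f/(mg cosθ · L) = 223.3/(79.99 × 25) = 0.1117

μ_k = 0.11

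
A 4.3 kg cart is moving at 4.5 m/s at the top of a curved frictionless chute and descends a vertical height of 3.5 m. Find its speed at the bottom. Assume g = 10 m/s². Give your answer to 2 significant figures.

v = 9.5 m/s

Equating total energy at the two states: ½mv₀² + mgh = ½mv²
v² = v₀² + 2gh = (4.5)² + 2(10)(3.5) = 90.250
v = √90.250 = 9.500 m/s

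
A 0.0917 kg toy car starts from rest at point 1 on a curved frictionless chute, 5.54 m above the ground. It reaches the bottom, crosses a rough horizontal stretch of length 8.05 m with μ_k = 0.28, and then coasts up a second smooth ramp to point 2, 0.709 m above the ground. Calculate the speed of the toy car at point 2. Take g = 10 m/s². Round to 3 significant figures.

Energy at 1: mgh₁ = (0.0917)(10)(5.54) = 5.0802 J
Friction loss: W_f = μ_k mg d = 2.067 J
At 2: ½mv² + mgh₂ = mgh₁ − W_f
½mv² = 5.0802 − 2.067 − 0.65015 = 2.3631 J
v = √(2 × 2.3631/0.0917) = 7.179 m/s

v = 7.18 m/s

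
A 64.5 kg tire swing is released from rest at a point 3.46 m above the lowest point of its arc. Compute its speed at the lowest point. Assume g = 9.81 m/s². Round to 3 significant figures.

By conservation of mechanical energy, mgh = ½mv²
v = √(2gh) = √(2 × 9.81 × 3.46) = √67.885 = 8.239 m/s

v = 8.24 m/s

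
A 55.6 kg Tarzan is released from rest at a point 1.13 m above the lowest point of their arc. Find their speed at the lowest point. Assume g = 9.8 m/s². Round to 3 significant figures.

v = 4.71 m/s

Mechanical energy is conserved (no friction): mgh = ½mv²
v = √(2gh) = √(2 × 9.8 × 1.13) = √22.148 = 4.706 m/s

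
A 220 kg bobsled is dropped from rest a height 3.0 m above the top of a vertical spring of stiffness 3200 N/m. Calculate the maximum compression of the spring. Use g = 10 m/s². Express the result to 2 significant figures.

x = 2.8 m

Measuring PE from the top of the relaxed spring, at max compression the bobsled has dropped H + x with zero KE, so:
mg(H + x) = ½kx²
½(3200)x² − (220)(10)x − (220)(10)(3.0) = 0
1600x² − 2200x − 6600 = 0
x = [2200 + √(4.840e+06 + 4.2240e+07)]/(2 × 1600) = 2.832 m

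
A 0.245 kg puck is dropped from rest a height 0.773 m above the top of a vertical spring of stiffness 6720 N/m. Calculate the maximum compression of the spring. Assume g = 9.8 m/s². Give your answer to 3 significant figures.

Measuring PE from the top of the relaxed spring, at max compression the puck has dropped H + x with zero KE, so:
mg(H + x) = ½kx²
½(6720)x² − (0.245)(9.8)x − (0.245)(9.8)(0.773) = 0
3360x² − 2.401x − 1.856 = 0
x = [2.401 + √(5.765 + 24944)]/(2 × 3360) = 0.02386 m

x = 0.0239 m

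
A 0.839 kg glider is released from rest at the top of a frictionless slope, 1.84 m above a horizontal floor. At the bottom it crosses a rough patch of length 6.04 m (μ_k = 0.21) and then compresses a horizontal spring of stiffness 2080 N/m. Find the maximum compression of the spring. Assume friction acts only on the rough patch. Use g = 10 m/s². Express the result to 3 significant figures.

Initial energy: E₁ = mgh = (0.839)(10)(1.84) = 15.438 J
Friction removes W_f = μ_k mg d = (0.21)(0.839)(10)(6.04) = 10.64 J
Energy reaching the spring: E = 15.438 − 10.64 = 4.7957 J
At max compression ½kx² = E ⇒ x = √(2E/k) = √(2 × 4.7957/2080) = 0.06791 m

x = 0.0679 m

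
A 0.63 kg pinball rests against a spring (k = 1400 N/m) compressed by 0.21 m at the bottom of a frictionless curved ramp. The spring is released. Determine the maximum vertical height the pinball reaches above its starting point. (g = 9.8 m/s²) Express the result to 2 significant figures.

h = 5.0 m

At maximum height the pinball is at rest, so ½kx² = mgh
h = kx²/(2mg) = (1400)(0.21)²/(2 × 0.63 × 9.8) = 5.000 m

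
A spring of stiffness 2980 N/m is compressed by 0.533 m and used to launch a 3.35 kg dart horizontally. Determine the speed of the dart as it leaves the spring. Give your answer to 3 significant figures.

v = 15.9 m/s

The dart leaves the spring when the spring is at natural length, so ½kx² = ½mv²
v = x√(k/m) = 0.533 × √(2980/3.35) = 15.90 m/s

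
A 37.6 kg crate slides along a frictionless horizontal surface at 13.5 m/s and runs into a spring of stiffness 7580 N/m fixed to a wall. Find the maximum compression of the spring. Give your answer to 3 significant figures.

All KE is stored as spring PE at maximum compression: ½mv² = ½kx²
x = v√(m/k) = 13.5 × √(37.6/7580) = 0.9508 m

x = 0.951 m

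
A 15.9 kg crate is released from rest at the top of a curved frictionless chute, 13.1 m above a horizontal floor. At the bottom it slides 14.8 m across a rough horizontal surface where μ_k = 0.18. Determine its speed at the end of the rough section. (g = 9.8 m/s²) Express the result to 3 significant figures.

v = 14.3 m/s

Energy bookkeeping (friction removes W_f = μ_k N d):
mgh = ½mv² + μ_k m g d
W_f = μ_k mg d = (0.18)(15.9)(9.8)(14.8) = 415.1 J
½mv² = mgh − W_f = 2041.2 − 415.1 = 1626.1 J
v = √(2 × 1626.1/15.9) = 14.30 m/s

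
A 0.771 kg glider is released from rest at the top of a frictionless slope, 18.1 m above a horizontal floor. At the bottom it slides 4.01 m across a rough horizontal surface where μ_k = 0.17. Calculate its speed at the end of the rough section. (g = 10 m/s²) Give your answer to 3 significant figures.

Energy at the top = energy at the end + work done against friction:
mgh = ½mv² + μ_k m g d
W_f = μ_k mg d = (0.17)(0.771)(10)(4.01) = 5.256 J
½mv² = mgh − W_f = 139.55 − 5.256 = 134.30 J
v = √(2 × 134.30/0.771) = 18.66 m/s

v = 18.7 m/s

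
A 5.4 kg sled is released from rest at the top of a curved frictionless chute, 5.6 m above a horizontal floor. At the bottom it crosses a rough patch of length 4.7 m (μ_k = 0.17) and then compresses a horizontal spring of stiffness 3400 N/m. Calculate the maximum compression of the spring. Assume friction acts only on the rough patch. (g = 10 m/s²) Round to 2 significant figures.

x = 0.39 m

Initial energy: E₁ = mgh = (5.4)(10)(5.6) = 302.40 J
Friction removes W_f = μ_k mg d = (0.17)(5.4)(10)(4.7) = 43.15 J
Energy reaching the spring: E = 302.40 − 43.15 = 259.25 J
At max compression ½kx² = E ⇒ x = √(2E/k) = √(2 × 259.25/3400) = 0.3905 m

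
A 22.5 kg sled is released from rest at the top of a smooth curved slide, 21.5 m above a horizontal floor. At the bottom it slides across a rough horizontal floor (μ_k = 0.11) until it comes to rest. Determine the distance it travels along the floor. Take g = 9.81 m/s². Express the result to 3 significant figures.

Energy bookkeeping (friction removes W_f = μ_k N d):
At rest all PE has been dissipated by friction: mgh = μ_k m g d
d = h/μ_k = 21.5/0.11 = 195.5 m

d = 195 m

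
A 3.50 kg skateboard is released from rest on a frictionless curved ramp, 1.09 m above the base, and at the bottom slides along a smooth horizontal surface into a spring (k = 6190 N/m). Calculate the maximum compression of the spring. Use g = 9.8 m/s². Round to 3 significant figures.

x = 0.110 m

Gravitational PE at the top equals spring PE at max compression: mgh = ½kx²
x = √(2mgh/k) = √(2 × 3.50 × 9.8 × 1.09 / 6190) = 0.1099 m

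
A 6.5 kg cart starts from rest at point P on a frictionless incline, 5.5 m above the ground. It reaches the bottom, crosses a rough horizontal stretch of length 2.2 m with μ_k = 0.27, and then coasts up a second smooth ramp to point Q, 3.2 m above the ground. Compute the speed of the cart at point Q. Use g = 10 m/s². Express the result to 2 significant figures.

Energy at P: mgh₁ = (6.5)(10)(5.5) = 357.50 J
Friction loss: W_f = μ_k mg d = 38.61 J
At Q: ½mv² + mgh₂ = mgh₁ − W_f
½mv² = 357.50 − 38.61 − 208.00 = 110.89 J
v = √(2 × 110.89/6.5) = 5.841 m/s

v = 5.8 m/s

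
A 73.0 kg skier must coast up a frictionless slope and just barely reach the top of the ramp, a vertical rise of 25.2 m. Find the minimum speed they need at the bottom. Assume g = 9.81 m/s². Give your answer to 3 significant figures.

At the top they are momentarily at rest, so all KE converts to PE: ½mv² = mgh
v = √(2gh) = √(2 × 9.81 × 25.2) = 22.24 m/s

v = 22.2 m/s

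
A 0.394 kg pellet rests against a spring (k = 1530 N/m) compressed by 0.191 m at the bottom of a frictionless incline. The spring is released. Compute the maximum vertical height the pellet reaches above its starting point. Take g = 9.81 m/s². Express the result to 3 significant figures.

All spring PE becomes gravitational PE at the highest point: ½kx² = mgh
h = kx²/(2mg) = (1530)(0.191)²/(2 × 0.394 × 9.81) = 7.220 m

h = 7.22 m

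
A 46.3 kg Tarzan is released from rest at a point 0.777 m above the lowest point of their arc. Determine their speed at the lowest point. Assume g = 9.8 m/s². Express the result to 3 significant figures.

v = 3.90 m/s

Equating total energy at the two states: mgh = ½mv²
v = √(2gh) = √(2 × 9.8 × 0.777) = √15.229 = 3.902 m/s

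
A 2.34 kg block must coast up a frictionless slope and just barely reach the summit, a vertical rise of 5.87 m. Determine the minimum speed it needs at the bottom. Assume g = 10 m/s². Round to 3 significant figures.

At the top it is momentarily at rest, so all KE converts to PE: ½mv² = mgh
v = √(2gh) = √(2 × 10 × 5.87) = 10.84 m/s

v = 10.8 m/s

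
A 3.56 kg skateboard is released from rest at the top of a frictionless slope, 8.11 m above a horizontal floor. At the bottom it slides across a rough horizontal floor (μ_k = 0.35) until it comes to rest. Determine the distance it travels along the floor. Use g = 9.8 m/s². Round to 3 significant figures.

Energy at the top = energy at the end + work done against friction:
At rest all PE has been dissipated by friction: mgh = μ_k m g d
d = h/μ_k = 8.11/0.35 = 23.17 m

d = 23.2 m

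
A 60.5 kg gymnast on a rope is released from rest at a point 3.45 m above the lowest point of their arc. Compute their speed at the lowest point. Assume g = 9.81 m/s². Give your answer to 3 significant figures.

v = 8.23 m/s

By conservation of mechanical energy, mgh = ½mv²
The mass cancels from both sides.
v = √(2gh) = √(2 × 9.81 × 3.45) = √67.689 = 8.227 m/s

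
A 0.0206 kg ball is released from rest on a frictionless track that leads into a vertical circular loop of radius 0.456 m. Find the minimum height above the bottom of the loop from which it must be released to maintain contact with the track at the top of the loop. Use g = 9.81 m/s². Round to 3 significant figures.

At the top, for minimum speed gravity alone supplies the centripetal force: mg = mv_top²/r ⇒ v_top² = gr = 4.473 m²/s²
Energy conservation from release height h to the top (height 2r): mgh = ½mv_top² + mg(2r)
h = v_top²/(2g) + 2r = r/2 + 2r = 5r/2 = 1.140 m

h = 1.14 m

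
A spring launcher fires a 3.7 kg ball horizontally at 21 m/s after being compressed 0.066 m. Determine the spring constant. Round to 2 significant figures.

Spring PE at full compression equals KE at release: ½kx² = ½mv²
k = mv²/x² = (3.7)(21)²/(0.066)² = 374587 N/m

k = 370000 N/m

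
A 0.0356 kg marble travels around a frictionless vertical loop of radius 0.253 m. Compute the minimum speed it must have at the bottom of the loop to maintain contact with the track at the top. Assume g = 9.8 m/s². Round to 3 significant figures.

At the top: mg = mv_top²/r ⇒ v_top² = gr = 2.479 m²/s²
Energy from bottom to top (height 2r): ½mv_bot² = ½mv_top² + mg(2r)
v_bot² = gr + 4gr = 5gr = 12.40
v_bot = √(5gr) = 3.521 m/s

v = 3.52 m/s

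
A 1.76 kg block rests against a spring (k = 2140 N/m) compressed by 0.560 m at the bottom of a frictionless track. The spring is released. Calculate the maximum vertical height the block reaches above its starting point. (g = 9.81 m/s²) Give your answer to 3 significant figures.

At maximum height the block is at rest, so ½kx² = mgh
h = kx²/(2mg) = (2140)(0.560)²/(2 × 1.76 × 9.81) = 19.43 m

h = 19.4 m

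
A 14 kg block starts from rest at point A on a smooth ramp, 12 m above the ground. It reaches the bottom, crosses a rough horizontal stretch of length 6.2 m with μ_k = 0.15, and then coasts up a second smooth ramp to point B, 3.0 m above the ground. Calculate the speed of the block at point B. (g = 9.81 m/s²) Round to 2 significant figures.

v = 13 m/s

Energy at A: mgh₁ = (14)(9.81)(12) = 1648.1 J
Friction loss: W_f = μ_k mg d = 127.7 J
At B: ½mv² + mgh₂ = mgh₁ − W_f
½mv² = 1648.1 − 127.7 − 412.02 = 1108.3 J
v = √(2 × 1108.3/14) = 12.58 m/s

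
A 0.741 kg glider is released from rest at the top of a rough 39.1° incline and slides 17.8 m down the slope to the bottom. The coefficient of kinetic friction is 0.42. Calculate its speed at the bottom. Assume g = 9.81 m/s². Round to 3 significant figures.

v = 10.3 m/s

Work–energy: mg(L sinθ) − μ_k(mg cosθ)L = ½mv²
mgh = mgL sinθ = (0.741)(9.81)(17.8)sin39.1° = 81.604 J
W_f = μ_k mg cosθ · L = (0.42)(0.741)(9.81)cos39.1°·17.8 = 42.17 J
½mv² = 81.604 − 42.17 = 39.430 J
v = √(2 × 39.430/0.741) = 10.32 m/s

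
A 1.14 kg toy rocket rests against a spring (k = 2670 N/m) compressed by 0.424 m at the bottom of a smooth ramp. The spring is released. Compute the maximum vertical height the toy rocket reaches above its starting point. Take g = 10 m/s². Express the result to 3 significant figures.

At maximum height the toy rocket is at rest, so ½kx² = mgh
h = kx²/(2mg) = (2670)(0.424)²/(2 × 1.14 × 10) = 21.05 m

h = 21.1 m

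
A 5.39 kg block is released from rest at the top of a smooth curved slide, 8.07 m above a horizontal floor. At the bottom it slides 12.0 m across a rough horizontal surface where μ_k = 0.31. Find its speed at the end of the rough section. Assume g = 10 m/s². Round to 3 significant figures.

Energy at the top = energy at the end + work done against friction:
mgh = ½mv² + μ_k m g d
W_f = μ_k mg d = (0.31)(5.39)(10)(12.0) = 200.5 J
½mv² = mgh − W_f = 434.97 − 200.5 = 234.47 J
v = √(2 × 234.47/5.39) = 9.327 m/s

v = 9.33 m/s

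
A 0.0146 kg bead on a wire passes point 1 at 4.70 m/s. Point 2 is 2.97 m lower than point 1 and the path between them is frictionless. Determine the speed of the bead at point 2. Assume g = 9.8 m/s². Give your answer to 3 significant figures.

Mechanical energy is conserved (no friction): ½mv₀² + mgh = ½mv²
The mass cancels from both sides.
v² = v₀² + 2gh = (4.70)² + 2(9.8)(2.97) = 80.302
v = √80.302 = 8.961 m/s

v = 8.96 m/s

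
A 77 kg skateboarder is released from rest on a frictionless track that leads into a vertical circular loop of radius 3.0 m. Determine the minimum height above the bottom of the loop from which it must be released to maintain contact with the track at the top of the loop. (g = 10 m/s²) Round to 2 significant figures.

At the top, for minimum speed gravity alone supplies the centripetal force: mg = mv_top²/r ⇒ v_top² = gr = 30.00 m²/s²
Energy conservation from release height h to the top (height 2r): mgh = ½mv_top² + mg(2r)
h = v_top²/(2g) + 2r = r/2 + 2r = 5r/2 = 7.500 m

h = 7.5 m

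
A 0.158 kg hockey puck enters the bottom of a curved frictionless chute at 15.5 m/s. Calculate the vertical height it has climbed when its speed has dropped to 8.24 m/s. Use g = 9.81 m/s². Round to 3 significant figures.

h = 8.78 m

Energy balance between the two points: ½mv₁² = ½mv₂² + mgh
h = (v₁² − v₂²)/(2g) = (15.5² − 8.24²)/(2 × 9.81) = 8.785 m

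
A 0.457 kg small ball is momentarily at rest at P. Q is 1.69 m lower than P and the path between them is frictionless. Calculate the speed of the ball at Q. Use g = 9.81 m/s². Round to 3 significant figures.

v = 5.76 m/s

Equating total energy at the two states: mgh = ½mv²
v = √(2gh) = √(2 × 9.81 × 1.69) = √33.158 = 5.758 m/s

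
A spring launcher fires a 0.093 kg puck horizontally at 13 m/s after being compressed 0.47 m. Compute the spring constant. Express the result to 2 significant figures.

Spring PE at full compression equals KE at release: ½kx² = ½mv²
k = mv²/x² = (0.093)(13)²/(0.47)² = 71.15 N/m

k = 71 N/m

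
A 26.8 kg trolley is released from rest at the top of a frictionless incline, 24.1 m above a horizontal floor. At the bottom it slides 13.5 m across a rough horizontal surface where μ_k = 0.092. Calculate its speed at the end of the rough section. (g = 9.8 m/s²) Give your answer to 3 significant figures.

v = 21.2 m/s

Energy at the top = energy at the end + work done against friction:
mgh = ½mv² + μ_k m g d
W_f = μ_k mg d = (0.092)(26.8)(9.8)(13.5) = 326.2 J
½mv² = mgh − W_f = 6329.6 − 326.2 = 6003.4 J
v = √(2 × 6003.4/26.8) = 21.17 m/s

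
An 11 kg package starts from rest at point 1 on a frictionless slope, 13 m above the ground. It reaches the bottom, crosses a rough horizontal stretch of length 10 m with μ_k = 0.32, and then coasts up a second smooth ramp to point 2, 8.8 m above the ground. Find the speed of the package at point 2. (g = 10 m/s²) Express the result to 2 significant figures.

Energy at 1: mgh₁ = (11)(10)(13) = 1430.0 J
Friction loss: W_f = μ_k mg d = 352.0 J
At 2: ½mv² + mgh₂ = mgh₁ − W_f
½mv² = 1430.0 − 352.0 − 968.00 = 110.00 J
v = √(2 × 110.00/11) = 4.472 m/s

v = 4.5 m/s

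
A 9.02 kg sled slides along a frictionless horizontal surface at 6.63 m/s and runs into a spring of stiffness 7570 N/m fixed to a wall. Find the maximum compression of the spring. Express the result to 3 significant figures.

At max compression the sled is momentarily at rest: ½mv² = ½kx²
x = v√(m/k) = 6.63 × √(9.02/7570) = 0.2289 m

x = 0.229 m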